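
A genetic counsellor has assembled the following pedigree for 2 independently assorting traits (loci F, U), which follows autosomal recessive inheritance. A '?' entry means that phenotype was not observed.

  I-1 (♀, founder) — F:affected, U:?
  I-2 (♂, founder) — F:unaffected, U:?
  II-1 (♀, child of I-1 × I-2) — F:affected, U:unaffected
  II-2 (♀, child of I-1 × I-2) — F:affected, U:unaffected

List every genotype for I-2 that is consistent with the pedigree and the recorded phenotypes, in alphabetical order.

I-2 ∈ {Ff UU, Ff Uu, Ff uu}

F/I-1 aff ·: ff
F/I-2 un ·: Ff
F/II-1 aff I-1×I-2: ff
F/II-2 aff I-1×I-2: ff
⇒ F over [I-1,I-2,II-1,II-2]: 1 consistent
U/I-1 ? ·: UU|Uu|uu
U/I-2 ? ·: UU|Uu|uu
U/II-1 un I-1×I-2: UU|Uu
U/II-2 un I-1×I-2: UU|Uu
⇒ U over [I-1,I-2,II-1,II-2]: 17 consistent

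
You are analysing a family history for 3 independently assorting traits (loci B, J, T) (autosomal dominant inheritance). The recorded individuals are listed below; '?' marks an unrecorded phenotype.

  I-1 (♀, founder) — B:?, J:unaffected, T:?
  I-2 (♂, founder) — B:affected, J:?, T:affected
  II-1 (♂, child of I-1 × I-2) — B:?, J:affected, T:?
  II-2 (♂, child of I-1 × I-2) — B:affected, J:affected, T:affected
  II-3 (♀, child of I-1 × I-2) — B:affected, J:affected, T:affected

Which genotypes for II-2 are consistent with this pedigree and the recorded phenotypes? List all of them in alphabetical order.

II-2 ∈ {BB Jj TT, BB Jj Tt, Bb Jj TT, Bb Jj Tt}

B/I-1 ? ·: bb|Bb|BB
B/I-2 aff ·: Bb|BB
B/II-1 ? I-1×I-2: bb|Bb|BB
B/II-2 aff I-1×I-2: Bb|BB
B/II-3 aff I-1×I-2: Bb|BB
⇒ B over [I-1,I-2,II-1,II-2,II-3]: 32 consistent
J/I-1 un ·: jj
J/I-2 ? ·: Jj|JJ
J/II-1 aff I-1×I-2: Jj
J/II-2 aff I-1×I-2: Jj
J/II-3 aff I-1×I-2: Jj
⇒ J over [I-1,I-2,II-1,II-2,II-3]: 2 consistent
T/I-1 ? ·: tt|Tt|TT
T/I-2 aff ·: Tt|TT
T/II-1 ? I-1×I-2: tt|Tt|TT
T/II-2 aff I-1×I-2: Tt|TT
T/II-3 aff I-1×I-2: Tt|TT
⇒ T over [I-1,I-2,II-1,II-2,II-3]: 32 consistent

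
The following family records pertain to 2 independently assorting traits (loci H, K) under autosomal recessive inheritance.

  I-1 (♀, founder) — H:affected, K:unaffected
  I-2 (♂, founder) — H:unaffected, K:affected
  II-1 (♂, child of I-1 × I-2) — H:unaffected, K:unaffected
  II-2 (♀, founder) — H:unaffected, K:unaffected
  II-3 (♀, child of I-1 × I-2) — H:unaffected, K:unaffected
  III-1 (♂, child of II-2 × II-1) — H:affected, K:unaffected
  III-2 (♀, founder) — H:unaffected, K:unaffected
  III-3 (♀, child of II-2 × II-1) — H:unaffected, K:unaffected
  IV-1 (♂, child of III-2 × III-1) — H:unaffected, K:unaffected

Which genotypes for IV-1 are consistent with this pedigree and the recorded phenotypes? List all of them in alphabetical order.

H/I-1 aff ·: hh
H/I-2 un ·: HH|Hh
H/II-1 un I-1×I-2: Hh
H/II-2 un ·: Hh
H/II-3 un I-1×I-2: Hh
H/III-1 aff II-2×II-1: hh
H/III-2 un ·: HH|Hh
H/III-3 un II-2×II-1: HH|Hh
H/IV-1 un III-2×III-1: Hh
⇒ H over [I-1,I-2,II-1,II-2,II-3,III-1,III-2,III-3,IV-1]: 8 consistent
K/I-1 un ·: KK|Kk
K/I-2 aff ·: kk
K/II-1 un I-1×I-2: Kk
K/II-2 un ·: KK|Kk
K/II-3 un I-1×I-2: Kk
K/III-1 un II-2×II-1: KK|Kk
K/III-2 un ·: KK|Kk
K/III-3 un II-2×II-1: KK|Kk
K/IV-1 un III-2×III-1: KK|Kk
⇒ K over [I-1,I-2,II-1,II-2,II-3,III-1,III-2,III-3,IV-1]: 56 consistent

IV-1 ∈ {Hh KK, Hh Kk}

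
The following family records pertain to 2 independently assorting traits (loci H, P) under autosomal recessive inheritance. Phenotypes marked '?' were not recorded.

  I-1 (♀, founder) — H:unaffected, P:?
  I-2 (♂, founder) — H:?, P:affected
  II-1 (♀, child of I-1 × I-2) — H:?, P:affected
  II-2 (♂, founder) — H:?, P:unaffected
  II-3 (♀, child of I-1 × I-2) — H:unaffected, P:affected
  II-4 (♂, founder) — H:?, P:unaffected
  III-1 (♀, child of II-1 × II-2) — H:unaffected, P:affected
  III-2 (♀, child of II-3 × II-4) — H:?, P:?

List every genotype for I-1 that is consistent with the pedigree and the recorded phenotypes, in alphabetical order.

H/I-1 un ·: HH|Hh
H/I-2 ? ·: HH|Hh|hh
H/II-1 ? I-1×I-2: HH|Hh|hh
H/II-2 ? ·: HH|Hh|hh
H/II-3 un I-1×I-2: HH|Hh
H/II-4 ? ·: HH|Hh|hh
H/III-1 un II-1×II-2: HH|Hh
H/III-2 ? II-3×II-4: HH|Hh|hh
⇒ H over [I-1,I-2,II-1,II-2,II-3,II-4,III-1,III-2]: 419 consistent
P/I-1 ? ·: Pp|pp
P/I-2 aff ·: pp
P/II-1 aff I-1×I-2: pp
P/II-2 un ·: Pp
P/II-3 aff I-1×I-2: pp
P/II-4 un ·: PP|Pp
P/III-1 aff II-1×II-2: pp
P/III-2 ? II-3×II-4: Pp|pp
⇒ P over [I-1,I-2,II-1,II-2,II-3,II-4,III-1,III-2]: 6 consistent

I-1 ∈ {HH Pp, HH pp, Hh Pp, Hh pp}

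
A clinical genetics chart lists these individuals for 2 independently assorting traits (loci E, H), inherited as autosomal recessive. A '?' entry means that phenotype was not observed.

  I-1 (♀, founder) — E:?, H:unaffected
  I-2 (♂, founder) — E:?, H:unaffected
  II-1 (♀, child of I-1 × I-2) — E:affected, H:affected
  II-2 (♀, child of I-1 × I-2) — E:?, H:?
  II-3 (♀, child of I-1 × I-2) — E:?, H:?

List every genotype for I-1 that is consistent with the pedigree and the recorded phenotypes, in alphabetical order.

E/I-1 ? ·: Ee|ee
E/I-2 ? ·: Ee|ee
E/II-1 aff I-1×I-2: ee
E/II-2 ? I-1×I-2: EE|Ee|ee
E/II-3 ? I-1×I-2: EE|Ee|ee
⇒ E over [I-1,I-2,II-1,II-2,II-3]: 18 consistent
H/I-1 un ·: Hh
H/I-2 un ·: Hh
H/II-1 aff I-1×I-2: hh
H/II-2 ? I-1×I-2: HH|Hh|hh
H/II-3 ? I-1×I-2: HH|Hh|hh
⇒ H over [I-1,I-2,II-1,II-2,II-3]: 9 consistent

I-1 ∈ {Ee Hh, ee Hh}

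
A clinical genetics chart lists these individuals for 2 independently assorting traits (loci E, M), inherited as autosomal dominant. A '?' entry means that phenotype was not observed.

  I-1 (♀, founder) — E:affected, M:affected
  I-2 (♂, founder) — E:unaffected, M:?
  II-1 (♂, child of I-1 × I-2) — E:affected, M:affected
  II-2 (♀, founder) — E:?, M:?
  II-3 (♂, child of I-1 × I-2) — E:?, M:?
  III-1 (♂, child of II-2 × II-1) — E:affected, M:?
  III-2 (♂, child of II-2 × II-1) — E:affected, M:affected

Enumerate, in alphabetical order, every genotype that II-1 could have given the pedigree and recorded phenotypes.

E/I-1 aff ·: Ee|EE
E/I-2 un ·: ee
E/II-1 aff I-1×I-2: Ee
E/II-2 ? ·: ee|Ee|EE
E/II-3 ? I-1×I-2: ee|Ee
E/III-1 aff II-2×II-1: Ee|EE
E/III-2 aff II-2×II-1: Ee|EE
⇒ E over [I-1,I-2,II-1,II-2,II-3,III-1,III-2]: 27 consistent
M/I-1 aff ·: Mm|MM
M/I-2 ? ·: mm|Mm|MM
M/II-1 aff I-1×I-2: Mm|MM
M/II-2 ? ·: mm|Mm|MM
M/II-3 ? I-1×I-2: mm|Mm|MM
M/III-1 ? II-2×II-1: mm|Mm|MM
M/III-2 aff II-2×II-1: Mm|MM
⇒ M over [I-1,I-2,II-1,II-2,II-3,III-1,III-2]: 168 consistent

II-1 ∈ {Ee MM, Ee Mm}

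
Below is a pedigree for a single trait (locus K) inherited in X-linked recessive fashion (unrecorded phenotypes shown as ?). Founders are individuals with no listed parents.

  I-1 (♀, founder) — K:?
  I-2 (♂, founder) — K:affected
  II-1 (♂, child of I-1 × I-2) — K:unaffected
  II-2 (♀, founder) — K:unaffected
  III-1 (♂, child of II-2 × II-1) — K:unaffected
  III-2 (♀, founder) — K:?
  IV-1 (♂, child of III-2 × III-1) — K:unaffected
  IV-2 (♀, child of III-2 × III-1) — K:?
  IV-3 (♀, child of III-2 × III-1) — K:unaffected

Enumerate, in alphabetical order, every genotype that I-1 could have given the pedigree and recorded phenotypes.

K/I-1 ? ·: X^KX^K|X^KX^k
K/I-2 aff ·: X^kY
K/II-1 un I-1×I-2: X^KY
K/II-2 un ·: X^KX^K|X^KX^k
K/III-1 un II-2×II-1: X^KY
K/III-2 ? ·: X^KX^K|X^KX^k
K/IV-1 un III-2×III-1: X^KY
K/IV-2 ? III-2×III-1: X^KX^K|X^KX^k
K/IV-3 un III-2×III-1: X^KX^K|X^KX^k
⇒ K over [I-1,I-2,II-1,II-2,III-1,III-2,IV-1,IV-2,IV-3]: 20 consistent

I-1 ∈ {X^KX^K, X^KX^k}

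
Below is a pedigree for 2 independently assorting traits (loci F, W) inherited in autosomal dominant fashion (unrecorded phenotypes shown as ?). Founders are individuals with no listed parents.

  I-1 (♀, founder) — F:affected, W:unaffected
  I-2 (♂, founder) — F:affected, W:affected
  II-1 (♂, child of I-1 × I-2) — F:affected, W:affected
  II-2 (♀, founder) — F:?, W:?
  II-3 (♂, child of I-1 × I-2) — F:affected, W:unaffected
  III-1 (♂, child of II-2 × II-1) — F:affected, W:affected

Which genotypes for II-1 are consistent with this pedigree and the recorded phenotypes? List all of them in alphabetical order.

F/I-1 aff ·: Ff|FF
F/I-2 aff ·: Ff|FF
F/II-1 aff I-1×I-2: Ff|FF
F/II-2 ? ·: ff|Ff|FF
F/II-3 aff I-1×I-2: Ff|FF
F/III-1 aff II-2×II-1: Ff|FF
⇒ F over [I-1,I-2,II-1,II-2,II-3,III-1]: 58 consistent
W/I-1 un ·: ww
W/I-2 aff ·: Ww
W/II-1 aff I-1×I-2: Ww
W/II-2 ? ·: ww|Ww|WW
W/II-3 un I-1×I-2: ww
W/III-1 aff II-2×II-1: Ww|WW
⇒ W over [I-1,I-2,II-1,II-2,II-3,III-1]: 5 consistent

II-1 ∈ {FF Ww, Ff Ww}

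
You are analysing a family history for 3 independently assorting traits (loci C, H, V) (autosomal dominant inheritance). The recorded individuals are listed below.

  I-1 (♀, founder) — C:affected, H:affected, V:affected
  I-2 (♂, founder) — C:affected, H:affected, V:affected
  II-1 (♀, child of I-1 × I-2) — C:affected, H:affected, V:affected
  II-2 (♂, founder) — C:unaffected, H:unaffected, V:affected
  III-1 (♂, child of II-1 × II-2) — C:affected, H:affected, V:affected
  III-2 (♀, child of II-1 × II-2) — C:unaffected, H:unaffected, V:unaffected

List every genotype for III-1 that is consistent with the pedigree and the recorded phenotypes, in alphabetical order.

C/I-1 aff ·: Cc|CC
C/I-2 aff ·: Cc|CC
C/II-1 aff I-1×I-2: Cc
C/II-2 un ·: cc
C/III-1 aff II-1×II-2: Cc
C/III-2 un II-1×II-2: cc
⇒ C over [I-1,I-2,II-1,II-2,III-1,III-2]: 3 consistent
H/I-1 aff ·: Hh|HH
H/I-2 aff ·: Hh|HH
H/II-1 aff I-1×I-2: Hh
H/II-2 un ·: hh
H/III-1 aff II-1×II-2: Hh
H/III-2 un II-1×II-2: hh
⇒ H over [I-1,I-2,II-1,II-2,III-1,III-2]: 3 consistent
V/I-1 aff ·: Vv|VV
V/I-2 aff ·: Vv|VV
V/II-1 aff I-1×I-2: Vv
V/II-2 aff ·: Vv
V/III-1 aff II-1×II-2: Vv|VV
V/III-2 un II-1×II-2: vv
⇒ V over [I-1,I-2,II-1,II-2,III-1,III-2]: 6 consistent

III-1 ∈ {Cc Hh VV, Cc Hh Vv}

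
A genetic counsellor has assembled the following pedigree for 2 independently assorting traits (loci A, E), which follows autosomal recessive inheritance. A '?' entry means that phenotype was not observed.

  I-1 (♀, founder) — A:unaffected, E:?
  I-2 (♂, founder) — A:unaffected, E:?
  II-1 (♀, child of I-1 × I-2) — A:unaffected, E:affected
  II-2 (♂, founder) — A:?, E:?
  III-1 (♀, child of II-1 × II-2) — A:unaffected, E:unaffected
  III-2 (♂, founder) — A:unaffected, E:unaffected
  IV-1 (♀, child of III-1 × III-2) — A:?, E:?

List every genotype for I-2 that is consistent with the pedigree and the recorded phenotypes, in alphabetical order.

I-2 ∈ {AA Ee, AA ee, Aa Ee, Aa ee}

A/I-1 un ·: AA|Aa
A/I-2 un ·: AA|Aa
A/II-1 un I-1×I-2: AA|Aa
A/II-2 ? ·: AA|Aa|aa
A/III-1 un II-1×II-2: AA|Aa
A/III-2 un ·: AA|Aa
A/IV-1 ? III-1×III-2: AA|Aa|aa
⇒ A over [I-1,I-2,II-1,II-2,III-1,III-2,IV-1]: 127 consistent
E/I-1 ? ·: Ee|ee
E/I-2 ? ·: Ee|ee
E/II-1 aff I-1×I-2: ee
E/II-2 ? ·: EE|Ee
E/III-1 un II-1×II-2: Ee
E/III-2 un ·: EE|Ee
E/IV-1 ? III-1×III-2: EE|Ee|ee
⇒ E over [I-1,I-2,II-1,II-2,III-1,III-2,IV-1]: 40 consistent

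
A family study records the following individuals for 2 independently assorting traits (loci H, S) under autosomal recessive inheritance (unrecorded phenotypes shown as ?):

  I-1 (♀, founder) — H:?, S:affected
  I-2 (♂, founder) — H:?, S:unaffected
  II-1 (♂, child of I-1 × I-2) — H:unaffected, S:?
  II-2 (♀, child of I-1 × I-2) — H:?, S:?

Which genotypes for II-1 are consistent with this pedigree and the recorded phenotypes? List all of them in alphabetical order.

H/I-1 ? ·: HH|Hh|hh
H/I-2 ? ·: HH|Hh|hh
H/II-1 un I-1×I-2: HH|Hh
H/II-2 ? I-1×I-2: HH|Hh|hh
⇒ H over [I-1,I-2,II-1,II-2]: 21 consistent
S/I-1 aff ·: ss
S/I-2 un ·: SS|Ss
S/II-1 ? I-1×I-2: Ss|ss
S/II-2 ? I-1×I-2: Ss|ss
⇒ S over [I-1,I-2,II-1,II-2]: 5 consistent

II-1 ∈ {HH Ss, HH ss, Hh Ss, Hh ss}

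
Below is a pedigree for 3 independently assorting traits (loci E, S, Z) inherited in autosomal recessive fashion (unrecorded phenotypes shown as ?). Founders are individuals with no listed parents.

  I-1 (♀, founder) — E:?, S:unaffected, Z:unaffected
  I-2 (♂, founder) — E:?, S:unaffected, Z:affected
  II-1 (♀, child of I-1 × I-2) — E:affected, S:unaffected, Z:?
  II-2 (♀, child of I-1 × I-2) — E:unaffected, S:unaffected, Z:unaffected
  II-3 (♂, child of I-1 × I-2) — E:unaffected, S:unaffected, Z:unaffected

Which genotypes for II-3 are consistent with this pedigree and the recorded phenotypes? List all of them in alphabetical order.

E/I-1 ? ·: Ee|ee
E/I-2 ? ·: Ee|ee
E/II-1 aff I-1×I-2: ee
E/II-2 un I-1×I-2: EE|Ee
E/II-3 un I-1×I-2: EE|Ee
⇒ E over [I-1,I-2,II-1,II-2,II-3]: 6 consistent
S/I-1 un ·: SS|Ss
S/I-2 un ·: SS|Ss
S/II-1 un I-1×I-2: SS|Ss
S/II-2 un I-1×I-2: SS|Ss
S/II-3 un I-1×I-2: SS|Ss
⇒ S over [I-1,I-2,II-1,II-2,II-3]: 25 consistent
Z/I-1 un ·: ZZ|Zz
Z/I-2 aff ·: zz
Z/II-1 ? I-1×I-2: Zz|zz
Z/II-2 un I-1×I-2: Zz
Z/II-3 un I-1×I-2: Zz
⇒ Z over [I-1,I-2,II-1,II-2,II-3]: 3 consistent

II-3 ∈ {EE SS Zz, EE Ss Zz, Ee SS Zz, Ee Ss Zz}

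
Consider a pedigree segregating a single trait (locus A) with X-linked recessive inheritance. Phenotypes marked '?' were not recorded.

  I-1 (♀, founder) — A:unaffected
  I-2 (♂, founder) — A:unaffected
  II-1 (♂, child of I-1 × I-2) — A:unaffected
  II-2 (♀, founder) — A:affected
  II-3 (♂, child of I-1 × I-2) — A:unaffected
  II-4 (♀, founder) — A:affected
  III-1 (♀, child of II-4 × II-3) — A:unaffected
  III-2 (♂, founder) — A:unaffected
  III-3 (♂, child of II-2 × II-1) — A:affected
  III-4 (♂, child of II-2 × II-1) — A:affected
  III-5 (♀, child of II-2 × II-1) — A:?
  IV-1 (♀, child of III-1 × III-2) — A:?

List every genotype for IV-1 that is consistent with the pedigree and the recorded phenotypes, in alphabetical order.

IV-1 ∈ {X^AX^A, X^AX^a}

A/I-1 un ·: X^AX^A|X^AX^a
A/I-2 un ·: X^AY
A/II-1 un I-1×I-2: X^AY
A/II-2 aff ·: X^aX^a
A/II-3 un I-1×I-2: X^AY
A/II-4 aff ·: X^aX^a
A/III-1 un II-4×II-3: X^AX^a
A/III-2 un ·: X^AY
A/III-3 aff II-2×II-1: X^aY
A/III-4 aff II-2×II-1: X^aY
A/III-5 ? II-2×II-1: X^AX^a
A/IV-1 ? III-1×III-2: X^AX^A|X^AX^a
⇒ A over [I-1,I-2,II-1,II-2,II-3,II-4,III-1,III-2,III-3,III-4,III-5,IV-1]: 4 consistent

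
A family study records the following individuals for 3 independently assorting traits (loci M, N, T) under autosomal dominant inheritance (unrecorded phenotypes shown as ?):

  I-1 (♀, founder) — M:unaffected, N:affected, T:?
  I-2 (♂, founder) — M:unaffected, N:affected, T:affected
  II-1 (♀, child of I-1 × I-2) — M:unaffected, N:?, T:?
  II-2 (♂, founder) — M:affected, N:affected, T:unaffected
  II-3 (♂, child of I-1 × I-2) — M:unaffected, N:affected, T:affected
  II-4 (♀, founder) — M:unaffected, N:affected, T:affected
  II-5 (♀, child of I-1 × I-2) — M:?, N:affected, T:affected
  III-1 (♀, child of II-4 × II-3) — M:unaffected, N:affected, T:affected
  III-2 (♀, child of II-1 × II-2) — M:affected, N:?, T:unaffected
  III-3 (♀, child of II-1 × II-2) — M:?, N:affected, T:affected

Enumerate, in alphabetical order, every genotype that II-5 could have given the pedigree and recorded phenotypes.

II-5 ∈ {mm NN TT, mm NN Tt, mm Nn TT, mm Nn Tt}

M/I-1 un ·: mm
M/I-2 un ·: mm
M/II-1 un I-1×I-2: mm
M/II-2 aff ·: Mm|MM
M/II-3 un I-1×I-2: mm
M/II-4 un ·: mm
M/II-5 ? I-1×I-2: mm
M/III-1 un II-4×II-3: mm
M/III-2 aff II-1×II-2: Mm
M/III-3 ? II-1×II-2: mm|Mm
⇒ M over [I-1,I-2,II-1,II-2,II-3,II-4,II-5,III-1,III-2,III-3]: 3 consistent
N/I-1 aff ·: Nn|NN
N/I-2 aff ·: Nn|NN
N/II-1 ? I-1×I-2: nn|Nn|NN
N/II-2 aff ·: Nn|NN
N/II-3 aff I-1×I-2: Nn|NN
N/II-4 aff ·: Nn|NN
N/II-5 aff I-1×I-2: Nn|NN
N/III-1 aff II-4×II-3: Nn|NN
N/III-2 ? II-1×II-2: nn|Nn|NN
N/III-3 aff II-1×II-2: Nn|NN
⇒ N over [I-1,I-2,II-1,II-2,II-3,II-4,II-5,III-1,III-2,III-3]: 687 consistent
T/I-1 ? ·: tt|Tt|TT
T/I-2 aff ·: Tt|TT
T/II-1 ? I-1×I-2: Tt
T/II-2 un ·: tt
T/II-3 aff I-1×I-2: Tt|TT
T/II-4 aff ·: Tt|TT
T/II-5 aff I-1×I-2: Tt|TT
T/III-1 aff II-4×II-3: Tt|TT
T/III-2 un II-1×II-2: tt
T/III-3 aff II-1×II-2: Tt
⇒ T over [I-1,I-2,II-1,II-2,II-3,II-4,II-5,III-1,III-2,III-3]: 50 consistent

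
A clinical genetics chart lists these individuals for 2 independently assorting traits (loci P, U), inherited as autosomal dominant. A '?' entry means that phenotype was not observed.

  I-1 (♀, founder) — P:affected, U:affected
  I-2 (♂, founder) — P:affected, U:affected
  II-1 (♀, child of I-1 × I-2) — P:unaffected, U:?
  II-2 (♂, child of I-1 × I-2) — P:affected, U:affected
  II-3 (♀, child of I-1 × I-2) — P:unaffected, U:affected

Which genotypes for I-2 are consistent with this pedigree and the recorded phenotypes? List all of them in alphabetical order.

P/I-1 aff ·: Pp
P/I-2 aff ·: Pp
P/II-1 un I-1×I-2: pp
P/II-2 aff I-1×I-2: Pp|PP
P/II-3 un I-1×I-2: pp
⇒ P over [I-1,I-2,II-1,II-2,II-3]: 2 consistent
U/I-1 aff ·: Uu|UU
U/I-2 aff ·: Uu|UU
U/II-1 ? I-1×I-2: uu|Uu|UU
U/II-2 aff I-1×I-2: Uu|UU
U/II-3 aff I-1×I-2: Uu|UU
⇒ U over [I-1,I-2,II-1,II-2,II-3]: 29 consistent

I-2 ∈ {Pp UU, Pp Uu}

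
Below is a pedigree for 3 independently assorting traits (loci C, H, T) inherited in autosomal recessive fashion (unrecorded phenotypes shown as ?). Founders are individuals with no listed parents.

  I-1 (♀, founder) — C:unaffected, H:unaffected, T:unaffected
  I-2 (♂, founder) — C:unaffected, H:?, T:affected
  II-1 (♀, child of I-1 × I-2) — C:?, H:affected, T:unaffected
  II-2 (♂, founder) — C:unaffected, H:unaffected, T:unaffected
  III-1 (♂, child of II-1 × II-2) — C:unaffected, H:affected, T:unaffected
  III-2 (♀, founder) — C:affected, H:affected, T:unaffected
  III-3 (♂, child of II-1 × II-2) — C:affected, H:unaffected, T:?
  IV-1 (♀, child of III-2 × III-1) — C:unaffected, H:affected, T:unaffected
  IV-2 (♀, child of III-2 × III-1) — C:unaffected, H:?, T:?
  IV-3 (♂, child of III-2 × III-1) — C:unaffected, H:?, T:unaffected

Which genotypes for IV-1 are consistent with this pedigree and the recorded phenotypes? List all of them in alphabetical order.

IV-1 ∈ {Cc hh TT, Cc hh Tt}

C/I-1 un ·: CC|Cc
C/I-2 un ·: CC|Cc
C/II-1 ? I-1×I-2: Cc|cc
C/II-2 un ·: Cc
C/III-1 un II-1×II-2: CC|Cc
C/III-2 aff ·: cc
C/III-3 aff II-1×II-2: cc
C/IV-1 un III-2×III-1: Cc
C/IV-2 un III-2×III-1: Cc
C/IV-3 un III-2×III-1: Cc
⇒ C over [I-1,I-2,II-1,II-2,III-1,III-2,III-3,IV-1,IV-2,IV-3]: 7 consistent
H/I-1 un ·: Hh
H/I-2 ? ·: Hh|hh
H/II-1 aff I-1×I-2: hh
H/II-2 un ·: Hh
H/III-1 aff II-1×II-2: hh
H/III-2 aff ·: hh
H/III-3 un II-1×II-2: Hh
H/IV-1 aff III-2×III-1: hh
H/IV-2 ? III-2×III-1: hh
H/IV-3 ? III-2×III-1: hh
⇒ H over [I-1,I-2,II-1,II-2,III-1,III-2,III-3,IV-1,IV-2,IV-3]: 2 consistent
T/I-1 un ·: TT|Tt
T/I-2 aff ·: tt
T/II-1 un I-1×I-2: Tt
T/II-2 un ·: TT|Tt
T/III-1 un II-1×II-2: TT|Tt
T/III-2 un ·: TT|Tt
T/III-3 ? II-1×II-2: TT|Tt|tt
T/IV-1 un III-2×III-1: TT|Tt
T/IV-2 ? III-2×III-1: TT|Tt|tt
T/IV-3 un III-2×III-1: TT|Tt
⇒ T over [I-1,I-2,II-1,II-2,III-1,III-2,III-3,IV-1,IV-2,IV-3]: 290 consistent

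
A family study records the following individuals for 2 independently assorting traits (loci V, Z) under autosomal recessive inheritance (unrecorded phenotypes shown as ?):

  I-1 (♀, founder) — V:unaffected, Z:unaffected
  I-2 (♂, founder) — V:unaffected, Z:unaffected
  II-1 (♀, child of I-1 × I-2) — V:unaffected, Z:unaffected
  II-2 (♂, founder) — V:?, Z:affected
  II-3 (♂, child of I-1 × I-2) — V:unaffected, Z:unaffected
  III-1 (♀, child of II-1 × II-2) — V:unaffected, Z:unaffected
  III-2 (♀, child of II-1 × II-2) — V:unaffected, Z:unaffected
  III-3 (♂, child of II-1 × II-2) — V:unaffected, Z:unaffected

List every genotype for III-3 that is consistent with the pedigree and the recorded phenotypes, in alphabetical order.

III-3 ∈ {VV Zz, Vv Zz}

V/I-1 un ·: VV|Vv
V/I-2 un ·: VV|Vv
V/II-1 un I-1×I-2: VV|Vv
V/II-2 ? ·: VV|Vv|vv
V/II-3 un I-1×I-2: VV|Vv
V/III-1 un II-1×II-2: VV|Vv
V/III-2 un II-1×II-2: VV|Vv
V/III-3 un II-1×II-2: VV|Vv
⇒ V over [I-1,I-2,II-1,II-2,II-3,III-1,III-2,III-3]: 172 consistent
Z/I-1 un ·: ZZ|Zz
Z/I-2 un ·: ZZ|Zz
Z/II-1 un I-1×I-2: ZZ|Zz
Z/II-2 aff ·: zz
Z/II-3 un I-1×I-2: ZZ|Zz
Z/III-1 un II-1×II-2: Zz
Z/III-2 un II-1×II-2: Zz
Z/III-3 un II-1×II-2: Zz
⇒ Z over [I-1,I-2,II-1,II-2,II-3,III-1,III-2,III-3]: 13 consistent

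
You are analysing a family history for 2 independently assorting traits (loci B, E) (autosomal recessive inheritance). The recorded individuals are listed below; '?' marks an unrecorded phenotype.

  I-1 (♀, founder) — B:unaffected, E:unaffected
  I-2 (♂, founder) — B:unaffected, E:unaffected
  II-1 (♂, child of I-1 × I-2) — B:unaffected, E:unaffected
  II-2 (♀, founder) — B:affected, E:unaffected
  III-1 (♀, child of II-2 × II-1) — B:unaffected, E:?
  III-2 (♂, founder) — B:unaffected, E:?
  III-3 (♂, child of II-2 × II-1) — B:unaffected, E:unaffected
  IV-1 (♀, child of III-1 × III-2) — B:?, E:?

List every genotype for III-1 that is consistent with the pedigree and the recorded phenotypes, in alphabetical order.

B/I-1 un ·: BB|Bb
B/I-2 un ·: BB|Bb
B/II-1 un I-1×I-2: BB|Bb
B/II-2 aff ·: bb
B/III-1 un II-2×II-1: Bb
B/III-2 un ·: BB|Bb
B/III-3 un II-2×II-1: Bb
B/IV-1 ? III-1×III-2: BB|Bb|bb
⇒ B over [I-1,I-2,II-1,II-2,III-1,III-2,III-3,IV-1]: 35 consistent
E/I-1 un ·: EE|Ee
E/I-2 un ·: EE|Ee
E/II-1 un I-1×I-2: EE|Ee
E/II-2 un ·: EE|Ee
E/III-1 ? II-2×II-1: EE|Ee|ee
E/III-2 ? ·: EE|Ee|ee
E/III-3 un II-2×II-1: EE|Ee
E/IV-1 ? III-1×III-2: EE|Ee|ee
⇒ E over [I-1,I-2,II-1,II-2,III-1,III-2,III-3,IV-1]: 260 consistent

III-1 ∈ {Bb EE, Bb Ee, Bb ee}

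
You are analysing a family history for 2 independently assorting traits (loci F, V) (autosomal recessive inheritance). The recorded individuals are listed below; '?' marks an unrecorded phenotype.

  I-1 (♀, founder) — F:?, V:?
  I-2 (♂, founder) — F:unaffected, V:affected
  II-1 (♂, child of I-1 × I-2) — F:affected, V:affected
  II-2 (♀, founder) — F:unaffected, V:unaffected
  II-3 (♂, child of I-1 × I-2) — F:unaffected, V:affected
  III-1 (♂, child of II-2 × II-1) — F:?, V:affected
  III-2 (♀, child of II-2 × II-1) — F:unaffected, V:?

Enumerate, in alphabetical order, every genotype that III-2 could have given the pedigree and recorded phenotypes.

III-2 ∈ {Ff Vv, Ff vv}

F/I-1 ? ·: Ff|ff
F/I-2 un ·: Ff
F/II-1 aff I-1×I-2: ff
F/II-2 un ·: FF|Ff
F/II-3 un I-1×I-2: FF|Ff
F/III-1 ? II-2×II-1: Ff|ff
F/III-2 un II-2×II-1: Ff
⇒ F over [I-1,I-2,II-1,II-2,II-3,III-1,III-2]: 9 consistent
V/I-1 ? ·: Vv|vv
V/I-2 aff ·: vv
V/II-1 aff I-1×I-2: vv
V/II-2 un ·: Vv
V/II-3 aff I-1×I-2: vv
V/III-1 aff II-2×II-1: vv
V/III-2 ? II-2×II-1: Vv|vv
⇒ V over [I-1,I-2,II-1,II-2,II-3,III-1,III-2]: 4 consistent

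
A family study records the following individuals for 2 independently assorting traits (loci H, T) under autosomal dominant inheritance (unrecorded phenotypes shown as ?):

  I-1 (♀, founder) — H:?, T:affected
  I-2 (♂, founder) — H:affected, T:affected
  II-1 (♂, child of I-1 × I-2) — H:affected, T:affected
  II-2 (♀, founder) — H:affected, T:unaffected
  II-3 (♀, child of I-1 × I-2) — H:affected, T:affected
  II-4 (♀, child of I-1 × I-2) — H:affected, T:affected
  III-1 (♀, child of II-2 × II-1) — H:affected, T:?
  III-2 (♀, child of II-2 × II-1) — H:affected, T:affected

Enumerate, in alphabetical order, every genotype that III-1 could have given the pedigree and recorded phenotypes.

H/I-1 ? ·: hh|Hh|HH
H/I-2 aff ·: Hh|HH
H/II-1 aff I-1×I-2: Hh|HH
H/II-2 aff ·: Hh|HH
H/II-3 aff I-1×I-2: Hh|HH
H/II-4 aff I-1×I-2: Hh|HH
H/III-1 aff II-2×II-1: Hh|HH
H/III-2 aff II-2×II-1: Hh|HH
⇒ H over [I-1,I-2,II-1,II-2,II-3,II-4,III-1,III-2]: 177 consistent
T/I-1 aff ·: Tt|TT
T/I-2 aff ·: Tt|TT
T/II-1 aff I-1×I-2: Tt|TT
T/II-2 un ·: tt
T/II-3 aff I-1×I-2: Tt|TT
T/II-4 aff I-1×I-2: Tt|TT
T/III-1 ? II-2×II-1: tt|Tt
T/III-2 aff II-2×II-1: Tt
⇒ T over [I-1,I-2,II-1,II-2,II-3,II-4,III-1,III-2]: 37 consistent

III-1 ∈ {HH Tt, HH tt, Hh Tt, Hh tt}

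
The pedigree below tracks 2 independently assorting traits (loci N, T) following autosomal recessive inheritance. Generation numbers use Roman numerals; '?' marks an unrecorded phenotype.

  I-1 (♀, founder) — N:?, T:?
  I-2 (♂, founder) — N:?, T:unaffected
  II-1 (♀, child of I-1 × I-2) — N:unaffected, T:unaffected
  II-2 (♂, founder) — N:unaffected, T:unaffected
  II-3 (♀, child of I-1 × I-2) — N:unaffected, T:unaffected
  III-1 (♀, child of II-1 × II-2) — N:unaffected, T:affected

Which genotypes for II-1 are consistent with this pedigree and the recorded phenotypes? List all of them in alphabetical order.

N/I-1 ? ·: NN|Nn|nn
N/I-2 ? ·: NN|Nn|nn
N/II-1 un I-1×I-2: NN|Nn
N/II-2 un ·: NN|Nn
N/II-3 un I-1×I-2: NN|Nn
N/III-1 un II-1×II-2: NN|Nn
⇒ N over [I-1,I-2,II-1,II-2,II-3,III-1]: 61 consistent
T/I-1 ? ·: TT|Tt|tt
T/I-2 un ·: TT|Tt
T/II-1 un I-1×I-2: Tt
T/II-2 un ·: Tt
T/II-3 un I-1×I-2: TT|Tt
T/III-1 aff II-1×II-2: tt
⇒ T over [I-1,I-2,II-1,II-2,II-3,III-1]: 8 consistent

II-1 ∈ {NN Tt, Nn Tt}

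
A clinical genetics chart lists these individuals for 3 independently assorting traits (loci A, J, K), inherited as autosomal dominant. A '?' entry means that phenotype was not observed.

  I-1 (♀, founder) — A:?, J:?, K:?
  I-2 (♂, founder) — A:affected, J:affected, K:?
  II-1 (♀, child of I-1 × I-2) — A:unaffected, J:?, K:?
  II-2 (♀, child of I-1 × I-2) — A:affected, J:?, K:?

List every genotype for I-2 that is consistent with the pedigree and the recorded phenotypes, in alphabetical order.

I-2 ∈ {Aa JJ KK, Aa JJ Kk, Aa JJ kk, Aa Jj KK, Aa Jj Kk, Aa Jj kk}

A/I-1 ? ·: aa|Aa
A/I-2 aff ·: Aa
A/II-1 un I-1×I-2: aa
A/II-2 aff I-1×I-2: Aa|AA
⇒ A over [I-1,I-2,II-1,II-2]: 3 consistent
J/I-1 ? ·: jj|Jj|JJ
J/I-2 aff ·: Jj|JJ
J/II-1 ? I-1×I-2: jj|Jj|JJ
J/II-2 ? I-1×I-2: jj|Jj|JJ
⇒ J over [I-1,I-2,II-1,II-2]: 23 consistent
K/I-1 ? ·: kk|Kk|KK
K/I-2 ? ·: kk|Kk|KK
K/II-1 ? I-1×I-2: kk|Kk|KK
K/II-2 ? I-1×I-2: kk|Kk|KK
⇒ K over [I-1,I-2,II-1,II-2]: 29 consistent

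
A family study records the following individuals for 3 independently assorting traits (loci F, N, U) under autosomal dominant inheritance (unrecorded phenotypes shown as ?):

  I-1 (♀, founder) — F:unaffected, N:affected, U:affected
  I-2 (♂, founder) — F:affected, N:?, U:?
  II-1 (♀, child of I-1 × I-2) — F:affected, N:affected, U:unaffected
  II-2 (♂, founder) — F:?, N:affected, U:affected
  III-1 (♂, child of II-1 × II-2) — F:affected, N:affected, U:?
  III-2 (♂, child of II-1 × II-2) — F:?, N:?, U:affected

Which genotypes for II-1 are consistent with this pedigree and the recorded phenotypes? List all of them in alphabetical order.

II-1 ∈ {Ff NN uu, Ff Nn uu}

F/I-1 un ·: ff
F/I-2 aff ·: Ff|FF
F/II-1 aff I-1×I-2: Ff
F/II-2 ? ·: ff|Ff|FF
F/III-1 aff II-1×II-2: Ff|FF
F/III-2 ? II-1×II-2: ff|Ff|FF
⇒ F over [I-1,I-2,II-1,II-2,III-1,III-2]: 24 consistent
N/I-1 aff ·: Nn|NN
N/I-2 ? ·: nn|Nn|NN
N/II-1 aff I-1×I-2: Nn|NN
N/II-2 aff ·: Nn|NN
N/III-1 aff II-1×II-2: Nn|NN
N/III-2 ? II-1×II-2: nn|Nn|NN
⇒ N over [I-1,I-2,II-1,II-2,III-1,III-2]: 70 consistent
U/I-1 aff ·: Uu
U/I-2 ? ·: uu|Uu
U/II-1 un I-1×I-2: uu
U/II-2 aff ·: Uu|UU
U/III-1 ? II-1×II-2: uu|Uu
U/III-2 aff II-1×II-2: Uu
⇒ U over [I-1,I-2,II-1,II-2,III-1,III-2]: 6 consistent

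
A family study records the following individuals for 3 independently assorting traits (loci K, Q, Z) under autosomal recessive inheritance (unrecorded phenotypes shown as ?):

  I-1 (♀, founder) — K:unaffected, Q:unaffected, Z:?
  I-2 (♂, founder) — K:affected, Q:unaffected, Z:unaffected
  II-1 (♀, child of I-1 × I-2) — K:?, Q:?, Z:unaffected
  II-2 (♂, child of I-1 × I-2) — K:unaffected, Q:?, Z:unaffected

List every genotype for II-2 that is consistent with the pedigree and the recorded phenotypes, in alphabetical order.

K/I-1 un ·: KK|Kk
K/I-2 aff ·: kk
K/II-1 ? I-1×I-2: Kk|kk
K/II-2 un I-1×I-2: Kk
⇒ K over [I-1,I-2,II-1,II-2]: 3 consistent
Q/I-1 un ·: QQ|Qq
Q/I-2 un ·: QQ|Qq
Q/II-1 ? I-1×I-2: QQ|Qq|qq
Q/II-2 ? I-1×I-2: QQ|Qq|qq
⇒ Q over [I-1,I-2,II-1,II-2]: 18 consistent
Z/I-1 ? ·: ZZ|Zz|zz
Z/I-2 un ·: ZZ|Zz
Z/II-1 un I-1×I-2: ZZ|Zz
Z/II-2 un I-1×I-2: ZZ|Zz
⇒ Z over [I-1,I-2,II-1,II-2]: 15 consistent

II-2 ∈ {Kk QQ ZZ, Kk QQ Zz, Kk Qq ZZ, Kk Qq Zz, Kk qq ZZ, Kk qq Zz}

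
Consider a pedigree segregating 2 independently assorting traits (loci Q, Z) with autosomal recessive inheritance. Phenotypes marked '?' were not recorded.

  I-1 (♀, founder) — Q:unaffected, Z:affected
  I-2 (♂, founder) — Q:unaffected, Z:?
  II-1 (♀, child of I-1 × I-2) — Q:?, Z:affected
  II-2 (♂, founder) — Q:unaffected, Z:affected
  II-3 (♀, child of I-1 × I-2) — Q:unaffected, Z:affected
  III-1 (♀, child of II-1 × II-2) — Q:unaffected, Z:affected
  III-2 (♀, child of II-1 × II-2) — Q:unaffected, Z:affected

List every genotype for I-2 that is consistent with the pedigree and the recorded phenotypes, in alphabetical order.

Q/I-1 un ·: QQ|Qq
Q/I-2 un ·: QQ|Qq
Q/II-1 ? I-1×I-2: QQ|Qq|qq
Q/II-2 un ·: QQ|Qq
Q/II-3 un I-1×I-2: QQ|Qq
Q/III-1 un II-1×II-2: QQ|Qq
Q/III-2 un II-1×II-2: QQ|Qq
⇒ Q over [I-1,I-2,II-1,II-2,II-3,III-1,III-2]: 87 consistent
Z/I-1 aff ·: zz
Z/I-2 ? ·: Zz|zz
Z/II-1 aff I-1×I-2: zz
Z/II-2 aff ·: zz
Z/II-3 aff I-1×I-2: zz
Z/III-1 aff II-1×II-2: zz
Z/III-2 aff II-1×II-2: zz
⇒ Z over [I-1,I-2,II-1,II-2,II-3,III-1,III-2]: 2 consistent

I-2 ∈ {QQ Zz, QQ zz, Qq Zz, Qq zz}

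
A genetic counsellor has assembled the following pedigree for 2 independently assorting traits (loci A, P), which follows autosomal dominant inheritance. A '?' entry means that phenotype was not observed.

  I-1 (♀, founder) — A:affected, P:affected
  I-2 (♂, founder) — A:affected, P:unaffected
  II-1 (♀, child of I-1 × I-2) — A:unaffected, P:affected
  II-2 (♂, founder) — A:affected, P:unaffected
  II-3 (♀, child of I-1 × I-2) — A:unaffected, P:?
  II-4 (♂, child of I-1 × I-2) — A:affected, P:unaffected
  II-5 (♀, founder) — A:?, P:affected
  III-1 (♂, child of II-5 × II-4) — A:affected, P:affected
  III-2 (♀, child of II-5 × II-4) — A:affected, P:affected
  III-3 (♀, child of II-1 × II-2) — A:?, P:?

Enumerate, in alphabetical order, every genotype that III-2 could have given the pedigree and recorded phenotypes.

III-2 ∈ {AA Pp, Aa Pp}

A/I-1 aff ·: Aa
A/I-2 aff ·: Aa
A/II-1 un I-1×I-2: aa
A/II-2 aff ·: Aa|AA
A/II-3 un I-1×I-2: aa
A/II-4 aff I-1×I-2: Aa|AA
A/II-5 ? ·: aa|Aa|AA
A/III-1 aff II-5×II-4: Aa|AA
A/III-2 aff II-5×II-4: Aa|AA
A/III-3 ? II-1×II-2: aa|Aa
⇒ A over [I-1,I-2,II-1,II-2,II-3,II-4,II-5,III-1,III-2,III-3]: 45 consistent
P/I-1 aff ·: Pp
P/I-2 un ·: pp
P/II-1 aff I-1×I-2: Pp
P/II-2 un ·: pp
P/II-3 ? I-1×I-2: pp|Pp
P/II-4 un I-1×I-2: pp
P/II-5 aff ·: Pp|PP
P/III-1 aff II-5×II-4: Pp
P/III-2 aff II-5×II-4: Pp
P/III-3 ? II-1×II-2: pp|Pp
⇒ P over [I-1,I-2,II-1,II-2,II-3,II-4,II-5,III-1,III-2,III-3]: 8 consistent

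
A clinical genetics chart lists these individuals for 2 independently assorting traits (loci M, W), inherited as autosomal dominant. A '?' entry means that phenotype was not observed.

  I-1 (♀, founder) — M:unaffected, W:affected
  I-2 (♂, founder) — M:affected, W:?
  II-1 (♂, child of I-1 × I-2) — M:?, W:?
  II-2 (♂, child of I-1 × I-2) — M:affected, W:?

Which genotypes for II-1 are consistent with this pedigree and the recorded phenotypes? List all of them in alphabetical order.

M/I-1 un ·: mm
M/I-2 aff ·: Mm|MM
M/II-1 ? I-1×I-2: mm|Mm
M/II-2 aff I-1×I-2: Mm
⇒ M over [I-1,I-2,II-1,II-2]: 3 consistent
W/I-1 aff ·: Ww|WW
W/I-2 ? ·: ww|Ww|WW
W/II-1 ? I-1×I-2: ww|Ww|WW
W/II-2 ? I-1×I-2: ww|Ww|WW
⇒ W over [I-1,I-2,II-1,II-2]: 23 consistent

II-1 ∈ {Mm WW, Mm Ww, Mm ww, mm WW, mm Ww, mm ww}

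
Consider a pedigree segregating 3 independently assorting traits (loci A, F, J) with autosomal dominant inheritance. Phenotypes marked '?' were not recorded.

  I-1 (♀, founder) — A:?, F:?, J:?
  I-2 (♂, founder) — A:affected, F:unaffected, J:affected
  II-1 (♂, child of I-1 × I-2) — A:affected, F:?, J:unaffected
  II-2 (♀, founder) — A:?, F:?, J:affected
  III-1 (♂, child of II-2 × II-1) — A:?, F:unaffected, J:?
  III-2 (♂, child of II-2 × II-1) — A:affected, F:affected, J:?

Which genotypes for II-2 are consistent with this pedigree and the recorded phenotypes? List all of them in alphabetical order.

II-2 ∈ {AA Ff JJ, AA Ff Jj, AA ff JJ, AA ff Jj, Aa Ff JJ, Aa Ff Jj, Aa ff JJ, Aa ff Jj, aa Ff JJ, aa Ff Jj, aa ff JJ, aa ff Jj}

A/I-1 ? ·: aa|Aa|AA
A/I-2 aff ·: Aa|AA
A/II-1 aff I-1×I-2: Aa|AA
A/II-2 ? ·: aa|Aa|AA
A/III-1 ? II-2×II-1: aa|Aa|AA
A/III-2 aff II-2×II-1: Aa|AA
⇒ A over [I-1,I-2,II-1,II-2,III-1,III-2]: 84 consistent
F/I-1 ? ·: ff|Ff|FF
F/I-2 un ·: ff
F/II-1 ? I-1×I-2: ff|Ff
F/II-2 ? ·: ff|Ff
F/III-1 un II-2×II-1: ff
F/III-2 aff II-2×II-1: Ff|FF
⇒ F over [I-1,I-2,II-1,II-2,III-1,III-2]: 8 consistent
J/I-1 ? ·: jj|Jj
J/I-2 aff ·: Jj
J/II-1 un I-1×I-2: jj
J/II-2 aff ·: Jj|JJ
J/III-1 ? II-2×II-1: jj|Jj
J/III-2 ? II-2×II-1: jj|Jj
⇒ J over [I-1,I-2,II-1,II-2,III-1,III-2]: 10 consistent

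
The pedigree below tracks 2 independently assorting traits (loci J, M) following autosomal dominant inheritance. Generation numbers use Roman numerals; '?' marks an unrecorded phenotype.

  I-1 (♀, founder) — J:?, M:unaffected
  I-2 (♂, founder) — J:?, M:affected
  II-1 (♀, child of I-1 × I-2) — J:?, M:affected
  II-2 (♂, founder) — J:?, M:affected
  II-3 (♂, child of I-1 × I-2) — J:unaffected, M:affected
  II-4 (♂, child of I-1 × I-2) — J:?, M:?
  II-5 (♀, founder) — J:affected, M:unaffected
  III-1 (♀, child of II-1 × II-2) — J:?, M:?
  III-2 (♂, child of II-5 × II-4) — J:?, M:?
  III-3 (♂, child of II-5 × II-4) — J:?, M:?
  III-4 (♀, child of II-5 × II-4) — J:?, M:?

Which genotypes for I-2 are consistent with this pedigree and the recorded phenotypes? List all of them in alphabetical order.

J/I-1 ? ·: jj|Jj
J/I-2 ? ·: jj|Jj
J/II-1 ? I-1×I-2: jj|Jj|JJ
J/II-2 ? ·: jj|Jj|JJ
J/II-3 un I-1×I-2: jj
J/II-4 ? I-1×I-2: jj|Jj|JJ
J/II-5 aff ·: Jj|JJ
J/III-1 ? II-1×II-2: jj|Jj|JJ
J/III-2 ? II-5×II-4: jj|Jj|JJ
J/III-3 ? II-5×II-4: jj|Jj|JJ
J/III-4 ? II-5×II-4: jj|Jj|JJ
⇒ J over [I-1,I-2,II-1,II-2,II-3,II-4,II-5,III-1,III-2,III-3,III-4]: 1799 consistent
M/I-1 un ·: mm
M/I-2 aff ·: Mm|MM
M/II-1 aff I-1×I-2: Mm
M/II-2 aff ·: Mm|MM
M/II-3 aff I-1×I-2: Mm
M/II-4 ? I-1×I-2: mm|Mm
M/II-5 un ·: mm
M/III-1 ? II-1×II-2: mm|Mm|MM
M/III-2 ? II-5×II-4: mm|Mm
M/III-3 ? II-5×II-4: mm|Mm
M/III-4 ? II-5×II-4: mm|Mm
⇒ M over [I-1,I-2,II-1,II-2,II-3,II-4,II-5,III-1,III-2,III-3,III-4]: 85 consistent

I-2 ∈ {Jj MM, Jj Mm, jj MM, jj Mm}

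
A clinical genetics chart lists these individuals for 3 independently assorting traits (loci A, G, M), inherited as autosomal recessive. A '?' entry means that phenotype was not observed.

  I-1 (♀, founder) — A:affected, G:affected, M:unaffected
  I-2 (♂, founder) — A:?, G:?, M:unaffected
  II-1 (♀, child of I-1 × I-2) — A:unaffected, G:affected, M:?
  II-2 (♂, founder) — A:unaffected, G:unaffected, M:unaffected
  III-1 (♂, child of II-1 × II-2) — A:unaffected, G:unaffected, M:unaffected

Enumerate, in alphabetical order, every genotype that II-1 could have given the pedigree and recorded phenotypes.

II-1 ∈ {Aa gg MM, Aa gg Mm, Aa gg mm}

A/I-1 aff ·: aa
A/I-2 ? ·: AA|Aa
A/II-1 un I-1×I-2: Aa
A/II-2 un ·: AA|Aa
A/III-1 un II-1×II-2: AA|Aa
⇒ A over [I-1,I-2,II-1,II-2,III-1]: 8 consistent
G/I-1 aff ·: gg
G/I-2 ? ·: Gg|gg
G/II-1 aff I-1×I-2: gg
G/II-2 un ·: GG|Gg
G/III-1 un II-1×II-2: Gg
⇒ G over [I-1,I-2,II-1,II-2,III-1]: 4 consistent
M/I-1 un ·: MM|Mm
M/I-2 un ·: MM|Mm
M/II-1 ? I-1×I-2: MM|Mm|mm
M/II-2 un ·: MM|Mm
M/III-1 un II-1×II-2: MM|Mm
⇒ M over [I-1,I-2,II-1,II-2,III-1]: 26 consistent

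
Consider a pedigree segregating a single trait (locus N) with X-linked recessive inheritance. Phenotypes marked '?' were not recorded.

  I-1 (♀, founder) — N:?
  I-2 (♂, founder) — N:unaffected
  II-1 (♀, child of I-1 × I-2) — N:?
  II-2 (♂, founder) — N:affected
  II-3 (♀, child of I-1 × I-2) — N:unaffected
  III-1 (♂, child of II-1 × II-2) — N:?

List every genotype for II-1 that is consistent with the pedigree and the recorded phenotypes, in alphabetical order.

II-1 ∈ {X^NX^N, X^NX^n}

N/I-1 ? ·: X^NX^N|X^NX^n|X^nX^n
N/I-2 un ·: X^NY
N/II-1 ? I-1×I-2: X^NX^N|X^NX^n
N/II-2 aff ·: X^nY
N/II-3 un I-1×I-2: X^NX^N|X^NX^n
N/III-1 ? II-1×II-2: X^NY|X^nY
⇒ N over [I-1,I-2,II-1,II-2,II-3,III-1]: 9 consistent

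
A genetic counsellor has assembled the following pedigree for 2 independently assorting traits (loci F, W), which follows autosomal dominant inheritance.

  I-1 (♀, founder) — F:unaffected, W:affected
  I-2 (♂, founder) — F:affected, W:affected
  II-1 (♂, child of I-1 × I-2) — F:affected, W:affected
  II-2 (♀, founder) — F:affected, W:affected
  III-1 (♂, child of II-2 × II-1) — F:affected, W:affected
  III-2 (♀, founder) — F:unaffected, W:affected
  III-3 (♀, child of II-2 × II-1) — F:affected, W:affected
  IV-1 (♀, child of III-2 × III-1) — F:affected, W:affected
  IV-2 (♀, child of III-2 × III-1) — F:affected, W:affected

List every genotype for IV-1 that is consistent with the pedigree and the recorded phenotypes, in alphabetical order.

F/I-1 un ·: ff
F/I-2 aff ·: Ff|FF
F/II-1 aff I-1×I-2: Ff
F/II-2 aff ·: Ff|FF
F/III-1 aff II-2×II-1: Ff|FF
F/III-2 un ·: ff
F/III-3 aff II-2×II-1: Ff|FF
F/IV-1 aff III-2×III-1: Ff
F/IV-2 aff III-2×III-1: Ff
⇒ F over [I-1,I-2,II-1,II-2,III-1,III-2,III-3,IV-1,IV-2]: 16 consistent
W/I-1 aff ·: Ww|WW
W/I-2 aff ·: Ww|WW
W/II-1 aff I-1×I-2: Ww|WW
W/II-2 aff ·: Ww|WW
W/III-1 aff II-2×II-1: Ww|WW
W/III-2 aff ·: Ww|WW
W/III-3 aff II-2×II-1: Ww|WW
W/IV-1 aff III-2×III-1: Ww|WW
W/IV-2 aff III-2×III-1: Ww|WW
⇒ W over [I-1,I-2,II-1,II-2,III-1,III-2,III-3,IV-1,IV-2]: 280 consistent

IV-1 ∈ {Ff WW, Ff Ww}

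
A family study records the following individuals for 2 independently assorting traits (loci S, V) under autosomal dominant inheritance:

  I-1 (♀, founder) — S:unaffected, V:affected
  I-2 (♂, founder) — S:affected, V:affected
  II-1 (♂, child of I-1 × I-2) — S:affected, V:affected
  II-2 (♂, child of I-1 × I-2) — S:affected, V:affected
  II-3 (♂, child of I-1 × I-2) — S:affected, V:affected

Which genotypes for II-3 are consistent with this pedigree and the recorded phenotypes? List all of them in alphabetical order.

II-3 ∈ {Ss VV, Ss Vv}

S/I-1 un ·: ss
S/I-2 aff ·: Ss|SS
S/II-1 aff I-1×I-2: Ss
S/II-2 aff I-1×I-2: Ss
S/II-3 aff I-1×I-2: Ss
⇒ S over [I-1,I-2,II-1,II-2,II-3]: 2 consistent
V/I-1 aff ·: Vv|VV
V/I-2 aff ·: Vv|VV
V/II-1 aff I-1×I-2: Vv|VV
V/II-2 aff I-1×I-2: Vv|VV
V/II-3 aff I-1×I-2: Vv|VV
⇒ V over [I-1,I-2,II-1,II-2,II-3]: 25 consistent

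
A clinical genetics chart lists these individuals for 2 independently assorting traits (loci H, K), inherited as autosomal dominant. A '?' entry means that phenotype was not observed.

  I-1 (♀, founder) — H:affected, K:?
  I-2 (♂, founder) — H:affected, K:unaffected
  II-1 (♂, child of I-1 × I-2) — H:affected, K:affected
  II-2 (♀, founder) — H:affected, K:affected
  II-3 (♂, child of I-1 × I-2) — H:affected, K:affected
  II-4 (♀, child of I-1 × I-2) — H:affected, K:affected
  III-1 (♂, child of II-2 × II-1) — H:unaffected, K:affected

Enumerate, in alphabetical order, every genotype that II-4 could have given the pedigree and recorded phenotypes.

II-4 ∈ {HH Kk, Hh Kk}

H/I-1 aff ·: Hh|HH
H/I-2 aff ·: Hh|HH
H/II-1 aff I-1×I-2: Hh
H/II-2 aff ·: Hh
H/II-3 aff I-1×I-2: Hh|HH
H/II-4 aff I-1×I-2: Hh|HH
H/III-1 un II-2×II-1: hh
⇒ H over [I-1,I-2,II-1,II-2,II-3,II-4,III-1]: 12 consistent
K/I-1 ? ·: Kk|KK
K/I-2 un ·: kk
K/II-1 aff I-1×I-2: Kk
K/II-2 aff ·: Kk|KK
K/II-3 aff I-1×I-2: Kk
K/II-4 aff I-1×I-2: Kk
K/III-1 aff II-2×II-1: Kk|KK
⇒ K over [I-1,I-2,II-1,II-2,II-3,II-4,III-1]: 8 consistent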